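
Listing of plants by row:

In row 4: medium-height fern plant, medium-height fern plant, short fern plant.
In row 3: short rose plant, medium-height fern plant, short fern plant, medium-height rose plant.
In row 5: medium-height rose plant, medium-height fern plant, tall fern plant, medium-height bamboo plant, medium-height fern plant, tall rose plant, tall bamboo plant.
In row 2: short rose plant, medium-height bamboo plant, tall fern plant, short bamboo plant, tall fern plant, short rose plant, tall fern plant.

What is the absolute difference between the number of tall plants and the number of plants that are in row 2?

1

tall plants: 6. plants in row 2: 7.
|6 − 7| = 7 − 6 = 1.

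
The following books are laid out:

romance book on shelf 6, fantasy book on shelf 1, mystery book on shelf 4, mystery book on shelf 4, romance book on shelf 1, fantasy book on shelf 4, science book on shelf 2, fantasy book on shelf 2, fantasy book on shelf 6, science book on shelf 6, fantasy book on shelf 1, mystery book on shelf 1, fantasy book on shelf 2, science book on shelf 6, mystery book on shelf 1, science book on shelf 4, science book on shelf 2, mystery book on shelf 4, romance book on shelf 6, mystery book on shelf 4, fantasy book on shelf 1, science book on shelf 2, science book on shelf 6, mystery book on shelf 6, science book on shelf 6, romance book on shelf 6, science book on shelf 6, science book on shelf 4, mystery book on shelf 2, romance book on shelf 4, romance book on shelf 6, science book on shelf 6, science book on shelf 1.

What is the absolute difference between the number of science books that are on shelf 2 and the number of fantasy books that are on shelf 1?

0

science books on shelf 2: 3. fantasy books on shelf 1: 3.
|3 − 3| = 3 − 3 = 0.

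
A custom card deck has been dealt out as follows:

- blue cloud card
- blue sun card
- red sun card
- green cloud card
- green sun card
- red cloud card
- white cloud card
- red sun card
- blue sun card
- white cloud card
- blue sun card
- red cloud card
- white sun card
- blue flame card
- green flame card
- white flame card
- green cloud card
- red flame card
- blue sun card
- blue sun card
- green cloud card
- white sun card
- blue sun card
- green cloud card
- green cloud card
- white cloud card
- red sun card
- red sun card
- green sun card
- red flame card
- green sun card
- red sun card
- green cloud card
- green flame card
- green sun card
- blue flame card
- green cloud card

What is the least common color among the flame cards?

white

Counts by color (restricted to flame cards): red 2, green 2, blue 2, white 1.
The minimum is 1, held uniquely by white.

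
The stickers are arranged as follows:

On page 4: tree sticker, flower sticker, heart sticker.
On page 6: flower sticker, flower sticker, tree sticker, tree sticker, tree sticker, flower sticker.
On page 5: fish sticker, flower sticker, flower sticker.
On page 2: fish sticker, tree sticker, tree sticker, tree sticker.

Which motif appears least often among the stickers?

Counts by motif: tree 7, flower 6, fish 2, heart 1.
The minimum is 1, held uniquely by heart.

heart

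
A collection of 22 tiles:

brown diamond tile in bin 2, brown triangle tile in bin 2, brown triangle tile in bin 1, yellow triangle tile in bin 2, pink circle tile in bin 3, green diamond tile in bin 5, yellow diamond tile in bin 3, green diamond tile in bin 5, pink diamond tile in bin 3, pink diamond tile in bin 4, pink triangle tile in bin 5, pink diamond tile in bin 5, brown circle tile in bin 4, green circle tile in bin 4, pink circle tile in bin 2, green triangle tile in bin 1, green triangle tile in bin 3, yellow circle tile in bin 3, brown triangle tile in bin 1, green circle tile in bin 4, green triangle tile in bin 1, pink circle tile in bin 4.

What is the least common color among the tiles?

yellow

Counts by color: pink 7, green 7, brown 5, yellow 3.
The minimum is 3, held uniquely by yellow.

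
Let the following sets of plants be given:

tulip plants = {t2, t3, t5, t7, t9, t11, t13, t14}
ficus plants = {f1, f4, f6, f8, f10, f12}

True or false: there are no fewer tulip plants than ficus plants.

True

|tulip plants| = 8.
|ficus plants| = 6.
The claim requires 8 ≥ 6, which holds.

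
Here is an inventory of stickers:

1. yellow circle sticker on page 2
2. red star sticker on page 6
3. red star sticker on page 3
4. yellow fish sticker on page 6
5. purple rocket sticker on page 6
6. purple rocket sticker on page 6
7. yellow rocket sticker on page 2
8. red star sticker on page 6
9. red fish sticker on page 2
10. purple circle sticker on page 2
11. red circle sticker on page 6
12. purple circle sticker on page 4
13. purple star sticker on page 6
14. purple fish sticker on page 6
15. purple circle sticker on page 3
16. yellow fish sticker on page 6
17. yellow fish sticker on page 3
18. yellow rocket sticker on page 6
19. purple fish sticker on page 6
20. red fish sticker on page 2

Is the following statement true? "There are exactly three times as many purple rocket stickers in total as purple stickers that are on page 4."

There are 2 purple rocket stickers.
There is 1 purple sticker on page 4.
The claim requires 2 = 3 × 1 = 3, which does not hold.

False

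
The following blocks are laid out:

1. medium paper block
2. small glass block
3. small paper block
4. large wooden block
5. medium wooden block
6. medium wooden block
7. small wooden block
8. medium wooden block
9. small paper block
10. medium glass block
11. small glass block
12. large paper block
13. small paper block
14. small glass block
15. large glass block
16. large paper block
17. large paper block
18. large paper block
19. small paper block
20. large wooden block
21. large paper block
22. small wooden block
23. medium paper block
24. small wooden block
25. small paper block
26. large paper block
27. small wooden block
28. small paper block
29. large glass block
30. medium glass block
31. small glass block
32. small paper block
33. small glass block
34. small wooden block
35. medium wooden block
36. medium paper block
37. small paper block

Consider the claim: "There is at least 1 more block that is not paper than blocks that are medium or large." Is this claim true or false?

True

|blocks that are not paper| = 20.
|blocks that are medium or large| = 19.
The claim requires 20 − 19 = 1 ≥ 1, which holds.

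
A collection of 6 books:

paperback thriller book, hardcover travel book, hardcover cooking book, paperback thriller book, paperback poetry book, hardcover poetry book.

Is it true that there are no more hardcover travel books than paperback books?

There is 1 hardcover travel book.
There are 3 paperback books.
The claim requires 1 ≤ 3, which holds.

True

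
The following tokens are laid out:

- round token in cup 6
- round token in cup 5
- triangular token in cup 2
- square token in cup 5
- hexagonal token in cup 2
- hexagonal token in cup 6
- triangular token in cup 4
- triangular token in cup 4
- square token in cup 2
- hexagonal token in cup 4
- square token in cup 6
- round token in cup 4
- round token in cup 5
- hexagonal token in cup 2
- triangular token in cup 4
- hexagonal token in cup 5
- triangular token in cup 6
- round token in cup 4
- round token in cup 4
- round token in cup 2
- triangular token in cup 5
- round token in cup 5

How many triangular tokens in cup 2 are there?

1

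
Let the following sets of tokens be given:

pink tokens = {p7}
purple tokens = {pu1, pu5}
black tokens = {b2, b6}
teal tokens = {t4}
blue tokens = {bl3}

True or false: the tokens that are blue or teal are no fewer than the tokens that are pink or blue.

True

tokens that are blue or teal: 2.
tokens that are pink or blue: 2.
The claim requires 2 ≥ 2, which holds.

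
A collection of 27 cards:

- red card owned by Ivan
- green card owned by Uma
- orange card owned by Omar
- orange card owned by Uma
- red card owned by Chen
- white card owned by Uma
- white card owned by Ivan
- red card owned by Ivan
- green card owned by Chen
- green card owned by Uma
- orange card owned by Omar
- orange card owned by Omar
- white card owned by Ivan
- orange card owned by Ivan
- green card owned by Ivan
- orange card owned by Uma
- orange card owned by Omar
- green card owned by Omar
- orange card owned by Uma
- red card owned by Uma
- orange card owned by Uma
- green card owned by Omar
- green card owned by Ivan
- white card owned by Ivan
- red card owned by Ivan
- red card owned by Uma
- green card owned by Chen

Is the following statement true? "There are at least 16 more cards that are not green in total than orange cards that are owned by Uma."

False

cards that are not green: 19.
orange cards owned by Uma: 4.
The claim requires 19 − 4 = 15 ≥ 16, which does not hold.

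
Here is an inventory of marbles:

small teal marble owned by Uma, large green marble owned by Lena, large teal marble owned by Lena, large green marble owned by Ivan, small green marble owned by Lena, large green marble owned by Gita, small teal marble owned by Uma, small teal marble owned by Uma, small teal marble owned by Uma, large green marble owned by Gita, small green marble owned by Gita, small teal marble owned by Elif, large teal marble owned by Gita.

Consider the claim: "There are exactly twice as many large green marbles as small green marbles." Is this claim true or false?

True

large green marbles: 4.
small green marbles: 2.
The claim requires 4 = 2 × 2 = 4, which holds.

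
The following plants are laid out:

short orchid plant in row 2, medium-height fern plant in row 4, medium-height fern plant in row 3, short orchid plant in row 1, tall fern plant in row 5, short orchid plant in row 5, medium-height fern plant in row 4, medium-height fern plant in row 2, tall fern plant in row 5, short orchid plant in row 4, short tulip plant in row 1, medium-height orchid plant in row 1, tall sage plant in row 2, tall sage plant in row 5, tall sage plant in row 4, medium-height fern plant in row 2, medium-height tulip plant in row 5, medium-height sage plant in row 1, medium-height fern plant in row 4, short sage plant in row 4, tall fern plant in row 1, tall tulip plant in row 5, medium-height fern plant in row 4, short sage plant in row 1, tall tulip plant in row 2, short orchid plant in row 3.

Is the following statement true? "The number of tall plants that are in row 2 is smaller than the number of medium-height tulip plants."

tall plants in row 2: 2.
medium-height tulip plants: 1.
The claim requires 2 < 1, which does not hold.

False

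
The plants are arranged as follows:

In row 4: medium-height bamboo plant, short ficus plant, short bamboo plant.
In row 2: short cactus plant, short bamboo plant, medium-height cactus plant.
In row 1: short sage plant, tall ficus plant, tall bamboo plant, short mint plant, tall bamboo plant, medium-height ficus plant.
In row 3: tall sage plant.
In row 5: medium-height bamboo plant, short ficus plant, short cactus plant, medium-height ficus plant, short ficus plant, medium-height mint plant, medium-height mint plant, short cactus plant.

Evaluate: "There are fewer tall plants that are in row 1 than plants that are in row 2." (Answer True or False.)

tall plants in row 1: 3.
plants in row 2: 3.
The claim requires 3 < 3, which does not hold.

False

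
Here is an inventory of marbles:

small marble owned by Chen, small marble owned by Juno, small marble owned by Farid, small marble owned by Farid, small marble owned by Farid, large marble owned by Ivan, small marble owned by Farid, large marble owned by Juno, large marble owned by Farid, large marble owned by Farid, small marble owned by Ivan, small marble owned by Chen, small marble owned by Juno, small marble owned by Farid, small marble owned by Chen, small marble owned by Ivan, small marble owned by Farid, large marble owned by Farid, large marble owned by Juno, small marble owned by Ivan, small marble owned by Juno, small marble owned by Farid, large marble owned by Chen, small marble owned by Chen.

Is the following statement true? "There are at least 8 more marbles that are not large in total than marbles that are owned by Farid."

marbles that are not large: 17.
marbles owned by Farid: 10.
The claim requires 17 − 10 = 7 ≥ 8, which does not hold.

False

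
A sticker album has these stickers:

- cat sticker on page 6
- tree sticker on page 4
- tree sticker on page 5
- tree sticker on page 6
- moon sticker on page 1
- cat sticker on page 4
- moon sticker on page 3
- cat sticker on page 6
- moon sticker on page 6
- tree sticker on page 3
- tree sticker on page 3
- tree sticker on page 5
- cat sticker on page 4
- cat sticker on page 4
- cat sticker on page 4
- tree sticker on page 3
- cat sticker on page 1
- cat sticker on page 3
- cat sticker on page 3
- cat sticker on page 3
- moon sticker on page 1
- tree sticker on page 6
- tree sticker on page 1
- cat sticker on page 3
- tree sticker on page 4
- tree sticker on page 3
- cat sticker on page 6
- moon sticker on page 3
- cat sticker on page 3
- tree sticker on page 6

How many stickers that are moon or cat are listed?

cat: 13; moon: 5; together 13 + 5 = 18.

18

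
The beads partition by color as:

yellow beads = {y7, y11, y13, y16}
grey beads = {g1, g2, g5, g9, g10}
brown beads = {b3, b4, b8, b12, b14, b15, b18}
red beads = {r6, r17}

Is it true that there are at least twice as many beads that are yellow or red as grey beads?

|beads that are yellow or red| = 6.
|grey beads| = 5.
The claim requires 6 ≥ 2 × 5 = 10, which does not hold.

False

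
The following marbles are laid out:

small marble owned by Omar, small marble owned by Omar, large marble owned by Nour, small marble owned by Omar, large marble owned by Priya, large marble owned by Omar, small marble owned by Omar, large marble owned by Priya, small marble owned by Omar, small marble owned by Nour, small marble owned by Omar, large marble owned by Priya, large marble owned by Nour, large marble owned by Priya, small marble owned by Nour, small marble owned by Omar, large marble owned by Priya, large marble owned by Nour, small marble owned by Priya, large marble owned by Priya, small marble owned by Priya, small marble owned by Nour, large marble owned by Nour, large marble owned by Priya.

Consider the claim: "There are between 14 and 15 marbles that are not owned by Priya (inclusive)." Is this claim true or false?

Count of marbles that are not owned by Priya: 15.
The claim requires 14 ≤ 15 ≤ 15, which holds.

True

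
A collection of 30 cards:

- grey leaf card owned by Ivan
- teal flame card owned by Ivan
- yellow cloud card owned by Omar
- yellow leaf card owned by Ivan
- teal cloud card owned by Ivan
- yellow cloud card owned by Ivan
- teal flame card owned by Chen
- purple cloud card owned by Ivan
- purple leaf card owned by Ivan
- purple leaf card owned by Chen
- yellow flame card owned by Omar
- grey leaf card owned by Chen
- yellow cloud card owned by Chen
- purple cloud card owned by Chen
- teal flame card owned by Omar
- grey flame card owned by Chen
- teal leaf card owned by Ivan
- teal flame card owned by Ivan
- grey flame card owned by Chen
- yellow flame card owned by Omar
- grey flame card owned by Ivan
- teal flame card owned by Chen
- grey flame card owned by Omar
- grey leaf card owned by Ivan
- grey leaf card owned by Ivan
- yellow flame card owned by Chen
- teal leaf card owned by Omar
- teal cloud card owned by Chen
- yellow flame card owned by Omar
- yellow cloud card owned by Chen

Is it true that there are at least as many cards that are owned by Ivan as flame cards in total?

False

|cards owned by Ivan| = 12.
|flame cards| = 13.
The claim requires 12 ≥ 13, which does not hold.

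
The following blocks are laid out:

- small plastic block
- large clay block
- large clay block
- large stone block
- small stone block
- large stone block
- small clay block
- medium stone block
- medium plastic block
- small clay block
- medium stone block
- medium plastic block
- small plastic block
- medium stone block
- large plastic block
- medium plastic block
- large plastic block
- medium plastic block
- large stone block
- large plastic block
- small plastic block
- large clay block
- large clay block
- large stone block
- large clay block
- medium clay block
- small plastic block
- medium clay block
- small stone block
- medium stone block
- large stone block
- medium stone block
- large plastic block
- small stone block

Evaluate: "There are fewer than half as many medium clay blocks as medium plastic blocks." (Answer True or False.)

medium clay blocks: 2.
medium plastic blocks: 4.
The claim requires 2 × 2 = 4 < 4, which does not hold.

False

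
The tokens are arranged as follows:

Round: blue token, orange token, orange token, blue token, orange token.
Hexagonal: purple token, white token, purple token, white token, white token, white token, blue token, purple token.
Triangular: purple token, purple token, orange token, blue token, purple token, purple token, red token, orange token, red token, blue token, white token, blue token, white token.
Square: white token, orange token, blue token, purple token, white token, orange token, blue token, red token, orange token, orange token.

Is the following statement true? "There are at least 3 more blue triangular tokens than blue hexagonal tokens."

There are 3 blue triangular tokens.
There is 1 blue hexagonal token.
The claim requires 3 − 1 = 2 ≥ 3, which does not hold.

False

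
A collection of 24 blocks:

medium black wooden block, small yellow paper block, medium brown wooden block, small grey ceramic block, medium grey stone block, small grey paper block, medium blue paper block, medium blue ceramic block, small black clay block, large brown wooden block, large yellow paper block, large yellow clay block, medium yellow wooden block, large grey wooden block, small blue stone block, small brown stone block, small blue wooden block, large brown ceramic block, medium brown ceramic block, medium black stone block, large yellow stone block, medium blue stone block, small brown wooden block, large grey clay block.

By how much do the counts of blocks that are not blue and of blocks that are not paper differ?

1

blocks that are not blue: 19. blocks that are not paper: 20.
|19 − 20| = 20 − 19 = 1.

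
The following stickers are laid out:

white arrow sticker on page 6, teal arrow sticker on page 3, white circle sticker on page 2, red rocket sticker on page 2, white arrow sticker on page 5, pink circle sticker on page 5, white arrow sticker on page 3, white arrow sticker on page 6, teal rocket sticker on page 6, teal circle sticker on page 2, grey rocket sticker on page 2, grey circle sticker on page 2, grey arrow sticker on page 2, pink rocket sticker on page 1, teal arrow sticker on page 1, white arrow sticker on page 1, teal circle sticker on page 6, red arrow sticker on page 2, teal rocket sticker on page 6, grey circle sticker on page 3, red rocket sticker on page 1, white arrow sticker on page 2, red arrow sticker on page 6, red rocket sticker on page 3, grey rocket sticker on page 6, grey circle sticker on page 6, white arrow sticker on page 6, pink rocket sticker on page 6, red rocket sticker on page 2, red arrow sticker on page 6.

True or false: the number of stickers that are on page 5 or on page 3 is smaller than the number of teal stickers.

There are 6 stickers on page 5 or on page 3.
There are 6 teal stickers.
The claim requires 6 < 6, which does not hold.

False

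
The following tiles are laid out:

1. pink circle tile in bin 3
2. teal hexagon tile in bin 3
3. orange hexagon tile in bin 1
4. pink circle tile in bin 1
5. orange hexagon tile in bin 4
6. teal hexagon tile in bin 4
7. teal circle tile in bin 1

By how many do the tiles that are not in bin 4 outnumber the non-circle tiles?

tiles that are not in bin 4: 5.
non-circle tiles: 4.
5 − 4 = 1.

1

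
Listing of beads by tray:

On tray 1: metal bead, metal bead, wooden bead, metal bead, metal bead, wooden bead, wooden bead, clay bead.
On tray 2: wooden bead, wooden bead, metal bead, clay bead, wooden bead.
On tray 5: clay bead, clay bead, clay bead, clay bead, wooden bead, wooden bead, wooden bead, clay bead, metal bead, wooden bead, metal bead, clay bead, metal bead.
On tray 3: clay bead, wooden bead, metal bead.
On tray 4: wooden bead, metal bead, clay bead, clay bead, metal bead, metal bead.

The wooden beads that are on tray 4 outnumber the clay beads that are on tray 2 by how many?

0

wooden beads on tray 4: 1.
clay beads on tray 2: 1.
1 − 1 = 0.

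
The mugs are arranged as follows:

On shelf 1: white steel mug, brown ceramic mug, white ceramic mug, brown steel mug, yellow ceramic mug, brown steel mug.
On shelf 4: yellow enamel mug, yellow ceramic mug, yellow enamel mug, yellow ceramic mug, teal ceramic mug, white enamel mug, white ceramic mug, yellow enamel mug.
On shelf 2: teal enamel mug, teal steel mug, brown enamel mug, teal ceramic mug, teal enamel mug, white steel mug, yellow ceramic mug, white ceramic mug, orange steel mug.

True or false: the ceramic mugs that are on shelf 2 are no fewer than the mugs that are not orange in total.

False

There are 3 ceramic mugs on shelf 2.
There are 22 mugs that are not orange.
The claim requires 3 ≥ 22, which does not hold.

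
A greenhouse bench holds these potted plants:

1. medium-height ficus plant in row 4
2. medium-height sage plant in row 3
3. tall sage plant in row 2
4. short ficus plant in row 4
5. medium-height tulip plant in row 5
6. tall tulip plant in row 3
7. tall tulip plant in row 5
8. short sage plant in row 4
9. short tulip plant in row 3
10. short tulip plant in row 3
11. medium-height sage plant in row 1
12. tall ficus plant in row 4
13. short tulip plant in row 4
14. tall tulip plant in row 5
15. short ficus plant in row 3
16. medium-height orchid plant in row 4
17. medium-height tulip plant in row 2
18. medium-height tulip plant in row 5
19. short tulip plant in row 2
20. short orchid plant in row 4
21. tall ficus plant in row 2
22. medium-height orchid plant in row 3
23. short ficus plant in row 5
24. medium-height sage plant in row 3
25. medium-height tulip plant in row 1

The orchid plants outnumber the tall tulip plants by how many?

orchid plants: 3.
tall tulip plants: 3.
3 − 3 = 0.

0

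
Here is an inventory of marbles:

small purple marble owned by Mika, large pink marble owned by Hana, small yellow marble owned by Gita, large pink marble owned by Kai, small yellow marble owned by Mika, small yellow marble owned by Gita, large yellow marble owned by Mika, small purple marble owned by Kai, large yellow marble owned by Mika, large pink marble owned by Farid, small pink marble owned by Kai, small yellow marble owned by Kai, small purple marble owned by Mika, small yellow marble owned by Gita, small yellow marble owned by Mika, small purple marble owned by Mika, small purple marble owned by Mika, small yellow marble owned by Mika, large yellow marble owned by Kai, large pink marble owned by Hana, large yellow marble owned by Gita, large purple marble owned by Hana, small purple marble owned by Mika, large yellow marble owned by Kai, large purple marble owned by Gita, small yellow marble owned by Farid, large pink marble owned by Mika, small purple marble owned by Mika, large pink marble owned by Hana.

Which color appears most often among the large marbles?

Counts by color (restricted to large marbles): pink 6, yellow 5, purple 2.
The maximum is 6, held uniquely by pink.

pink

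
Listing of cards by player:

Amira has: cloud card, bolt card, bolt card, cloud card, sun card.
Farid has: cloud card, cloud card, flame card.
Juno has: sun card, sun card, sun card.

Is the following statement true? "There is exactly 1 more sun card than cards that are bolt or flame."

True

There are 4 sun cards.
There are 3 cards that are bolt or flame.
The claim requires 4 − 3 (= 1) to equal 1, which holds.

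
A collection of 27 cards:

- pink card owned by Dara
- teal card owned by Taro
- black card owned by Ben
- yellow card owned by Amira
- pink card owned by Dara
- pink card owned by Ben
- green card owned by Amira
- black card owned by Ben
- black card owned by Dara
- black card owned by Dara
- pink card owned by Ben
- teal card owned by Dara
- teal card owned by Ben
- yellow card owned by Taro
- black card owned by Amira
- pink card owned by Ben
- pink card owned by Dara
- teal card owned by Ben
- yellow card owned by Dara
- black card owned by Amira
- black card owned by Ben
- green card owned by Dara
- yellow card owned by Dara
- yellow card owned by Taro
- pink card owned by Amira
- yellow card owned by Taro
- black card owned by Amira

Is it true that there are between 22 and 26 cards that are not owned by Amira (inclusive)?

False

Count of cards that are not owned by Amira: 21.
The claim requires 22 ≤ 21 ≤ 26, which does not hold.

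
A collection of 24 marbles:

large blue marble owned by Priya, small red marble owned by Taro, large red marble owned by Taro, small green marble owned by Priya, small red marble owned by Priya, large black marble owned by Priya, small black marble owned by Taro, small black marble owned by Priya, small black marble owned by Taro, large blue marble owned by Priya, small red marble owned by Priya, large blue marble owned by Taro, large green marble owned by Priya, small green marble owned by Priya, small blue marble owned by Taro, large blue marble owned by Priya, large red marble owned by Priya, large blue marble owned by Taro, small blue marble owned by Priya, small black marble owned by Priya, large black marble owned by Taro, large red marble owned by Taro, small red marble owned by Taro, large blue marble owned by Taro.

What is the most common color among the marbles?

Counts by color: blue 8, red 7, black 6, green 3.
The maximum is 8, held uniquely by blue.

blue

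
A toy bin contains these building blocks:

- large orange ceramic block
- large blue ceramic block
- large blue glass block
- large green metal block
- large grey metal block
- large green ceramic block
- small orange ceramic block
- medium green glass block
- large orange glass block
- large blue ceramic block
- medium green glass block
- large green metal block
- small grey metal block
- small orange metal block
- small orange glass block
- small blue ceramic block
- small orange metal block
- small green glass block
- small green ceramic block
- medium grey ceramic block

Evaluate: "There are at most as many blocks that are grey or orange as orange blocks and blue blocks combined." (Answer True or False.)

True

|blocks that are grey or orange| = 9.
orange blocks: 6; blue blocks: 4; combined: 6 + 4 = 10.
The claim requires 9 ≤ 10, which holds.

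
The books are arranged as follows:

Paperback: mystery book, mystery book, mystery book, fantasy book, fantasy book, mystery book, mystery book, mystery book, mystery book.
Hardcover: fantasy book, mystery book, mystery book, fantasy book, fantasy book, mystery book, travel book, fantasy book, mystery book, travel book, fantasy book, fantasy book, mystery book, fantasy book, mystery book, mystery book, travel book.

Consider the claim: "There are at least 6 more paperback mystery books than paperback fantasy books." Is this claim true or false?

False

|paperback mystery books| = 7.
|paperback fantasy books| = 2.
The claim requires 7 − 2 = 5 ≥ 6, which does not hold.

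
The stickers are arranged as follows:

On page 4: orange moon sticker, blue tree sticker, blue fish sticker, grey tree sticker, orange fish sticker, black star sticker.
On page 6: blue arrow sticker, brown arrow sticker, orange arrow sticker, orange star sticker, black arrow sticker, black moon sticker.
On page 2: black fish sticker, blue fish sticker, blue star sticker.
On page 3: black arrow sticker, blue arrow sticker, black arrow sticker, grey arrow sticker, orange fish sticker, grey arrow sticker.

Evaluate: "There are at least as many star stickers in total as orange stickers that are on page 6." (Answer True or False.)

True

|star stickers| = 3.
|orange stickers on page 6| = 2.
The claim requires 3 ≥ 2, which holds.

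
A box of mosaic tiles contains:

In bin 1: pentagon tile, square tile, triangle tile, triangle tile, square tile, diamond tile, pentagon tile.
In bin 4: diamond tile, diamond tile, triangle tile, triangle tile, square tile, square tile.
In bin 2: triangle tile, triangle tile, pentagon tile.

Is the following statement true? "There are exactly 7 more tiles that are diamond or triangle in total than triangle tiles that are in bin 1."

There are 9 tiles that are diamond or triangle.
There are 2 triangle tiles in bin 1.
The claim requires 9 − 2 (= 7) to equal 7, which holds.

True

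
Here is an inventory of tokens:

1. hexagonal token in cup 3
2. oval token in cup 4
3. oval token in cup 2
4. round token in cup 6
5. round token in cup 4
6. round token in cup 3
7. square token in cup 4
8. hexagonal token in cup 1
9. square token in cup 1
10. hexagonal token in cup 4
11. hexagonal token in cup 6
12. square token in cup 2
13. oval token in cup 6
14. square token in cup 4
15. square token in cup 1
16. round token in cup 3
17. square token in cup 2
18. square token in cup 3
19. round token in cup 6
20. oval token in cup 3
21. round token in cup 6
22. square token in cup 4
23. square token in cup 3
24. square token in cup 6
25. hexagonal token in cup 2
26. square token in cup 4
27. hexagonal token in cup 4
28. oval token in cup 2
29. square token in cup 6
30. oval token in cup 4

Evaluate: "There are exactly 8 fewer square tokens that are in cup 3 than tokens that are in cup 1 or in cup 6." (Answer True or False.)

square tokens in cup 3: 2.
tokens in cup 1 or in cup 6: 10.
The claim requires 10 − 2 (= 8) to equal 8, which holds.

True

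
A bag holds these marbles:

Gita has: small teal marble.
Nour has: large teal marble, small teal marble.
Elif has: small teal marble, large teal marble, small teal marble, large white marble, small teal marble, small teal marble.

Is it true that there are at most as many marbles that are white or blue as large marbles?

There is 1 marble that is white or blue.
There are 3 large marbles.
The claim requires 1 ≤ 3, which holds.

True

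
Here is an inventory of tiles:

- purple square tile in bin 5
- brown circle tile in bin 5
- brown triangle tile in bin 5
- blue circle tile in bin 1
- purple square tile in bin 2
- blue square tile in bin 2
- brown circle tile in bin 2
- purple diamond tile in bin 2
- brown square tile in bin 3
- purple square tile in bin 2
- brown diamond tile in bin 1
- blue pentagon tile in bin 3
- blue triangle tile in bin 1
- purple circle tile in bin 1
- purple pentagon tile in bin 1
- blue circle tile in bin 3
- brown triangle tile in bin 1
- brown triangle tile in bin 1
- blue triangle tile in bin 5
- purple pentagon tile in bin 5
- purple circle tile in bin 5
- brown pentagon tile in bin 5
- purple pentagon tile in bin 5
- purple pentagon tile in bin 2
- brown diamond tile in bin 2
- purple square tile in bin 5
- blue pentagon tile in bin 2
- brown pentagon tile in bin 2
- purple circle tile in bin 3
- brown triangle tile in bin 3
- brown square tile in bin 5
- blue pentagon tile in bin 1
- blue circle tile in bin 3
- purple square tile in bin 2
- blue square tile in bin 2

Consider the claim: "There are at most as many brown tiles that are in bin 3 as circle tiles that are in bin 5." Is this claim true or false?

True

brown tiles in bin 3: 2.
circle tiles in bin 5: 2.
The claim requires 2 ≤ 2, which holds.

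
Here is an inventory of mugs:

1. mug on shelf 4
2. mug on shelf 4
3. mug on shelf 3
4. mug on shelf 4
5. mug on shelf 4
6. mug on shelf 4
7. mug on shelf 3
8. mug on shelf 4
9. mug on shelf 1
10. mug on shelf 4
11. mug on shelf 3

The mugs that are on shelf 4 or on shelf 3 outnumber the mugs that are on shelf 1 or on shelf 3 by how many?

6

mugs on shelf 4 or on shelf 3: 10.
mugs on shelf 1 or on shelf 3: 4.
10 − 4 = 6.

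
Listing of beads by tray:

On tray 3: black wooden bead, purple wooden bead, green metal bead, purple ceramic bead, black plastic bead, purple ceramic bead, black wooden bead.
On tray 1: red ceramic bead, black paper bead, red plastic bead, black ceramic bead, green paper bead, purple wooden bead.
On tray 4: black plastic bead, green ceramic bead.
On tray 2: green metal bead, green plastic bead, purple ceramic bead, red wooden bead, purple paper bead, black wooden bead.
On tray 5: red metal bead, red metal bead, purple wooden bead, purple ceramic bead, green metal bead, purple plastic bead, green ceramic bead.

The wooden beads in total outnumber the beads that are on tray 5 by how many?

0

wooden beads: 7.
beads on tray 5: 7.
7 − 7 = 0.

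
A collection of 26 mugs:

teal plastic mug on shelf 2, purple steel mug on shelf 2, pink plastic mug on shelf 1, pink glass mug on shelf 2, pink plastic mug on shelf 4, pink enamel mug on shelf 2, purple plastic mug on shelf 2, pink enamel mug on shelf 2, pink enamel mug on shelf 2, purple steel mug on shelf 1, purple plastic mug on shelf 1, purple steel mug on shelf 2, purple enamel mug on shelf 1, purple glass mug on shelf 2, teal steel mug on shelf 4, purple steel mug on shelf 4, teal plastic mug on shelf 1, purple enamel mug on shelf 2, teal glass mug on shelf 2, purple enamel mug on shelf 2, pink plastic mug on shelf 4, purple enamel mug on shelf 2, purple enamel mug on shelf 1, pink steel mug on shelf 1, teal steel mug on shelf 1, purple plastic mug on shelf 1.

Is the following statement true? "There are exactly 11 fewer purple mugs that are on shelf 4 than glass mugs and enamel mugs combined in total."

False

There is 1 purple mug on shelf 4.
glass mugs: 3; enamel mugs: 8; combined: 3 + 8 = 11.
The claim requires 11 − 1 (= 10) to equal 11, which does not hold.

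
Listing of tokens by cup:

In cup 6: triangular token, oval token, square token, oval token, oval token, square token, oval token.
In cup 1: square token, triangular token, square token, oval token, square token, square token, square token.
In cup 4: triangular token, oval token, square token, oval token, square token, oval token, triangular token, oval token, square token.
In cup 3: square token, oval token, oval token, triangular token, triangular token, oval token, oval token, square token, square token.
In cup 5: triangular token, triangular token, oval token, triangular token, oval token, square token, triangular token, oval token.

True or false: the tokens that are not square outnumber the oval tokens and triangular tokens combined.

False

|tokens that are not square| = 26.
oval tokens: 16; triangular tokens: 10; combined: 16 + 10 = 26.
The claim requires 26 > 26, which does not hold.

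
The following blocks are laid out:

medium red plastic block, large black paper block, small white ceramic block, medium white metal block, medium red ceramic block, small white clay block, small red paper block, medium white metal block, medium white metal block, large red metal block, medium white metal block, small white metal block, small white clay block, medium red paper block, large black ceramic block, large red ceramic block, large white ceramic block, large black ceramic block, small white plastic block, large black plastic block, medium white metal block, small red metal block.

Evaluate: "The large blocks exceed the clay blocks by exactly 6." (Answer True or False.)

|large blocks| = 7.
|clay blocks| = 2.
The claim requires 7 − 2 (= 5) to equal 6, which does not hold.

False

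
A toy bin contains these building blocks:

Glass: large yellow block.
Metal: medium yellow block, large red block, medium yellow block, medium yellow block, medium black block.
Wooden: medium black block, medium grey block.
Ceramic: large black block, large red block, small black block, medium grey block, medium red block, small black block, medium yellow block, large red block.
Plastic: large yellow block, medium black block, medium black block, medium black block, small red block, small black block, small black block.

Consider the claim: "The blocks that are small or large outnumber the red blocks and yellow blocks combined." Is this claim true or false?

False

|blocks that are small or large| = 11.
red blocks: 5; yellow blocks: 6; combined: 5 + 6 = 11.
The claim requires 11 > 11, which does not hold.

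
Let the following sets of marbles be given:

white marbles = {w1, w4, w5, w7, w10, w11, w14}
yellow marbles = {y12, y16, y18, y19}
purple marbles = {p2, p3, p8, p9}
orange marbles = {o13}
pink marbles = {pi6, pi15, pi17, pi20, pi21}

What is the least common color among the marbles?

Counts by color: white 7, pink 5, yellow 4, purple 4, orange 1.
The minimum is 1, held uniquely by orange.

orange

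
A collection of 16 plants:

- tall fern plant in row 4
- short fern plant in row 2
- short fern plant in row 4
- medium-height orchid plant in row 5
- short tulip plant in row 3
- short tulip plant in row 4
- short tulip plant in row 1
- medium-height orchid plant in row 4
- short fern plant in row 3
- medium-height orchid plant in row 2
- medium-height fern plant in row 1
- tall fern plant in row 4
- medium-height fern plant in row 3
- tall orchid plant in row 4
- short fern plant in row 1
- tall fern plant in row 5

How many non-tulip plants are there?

Total plants: 16; with the excluded value: 3; remaining 16 − 3 = 13.

13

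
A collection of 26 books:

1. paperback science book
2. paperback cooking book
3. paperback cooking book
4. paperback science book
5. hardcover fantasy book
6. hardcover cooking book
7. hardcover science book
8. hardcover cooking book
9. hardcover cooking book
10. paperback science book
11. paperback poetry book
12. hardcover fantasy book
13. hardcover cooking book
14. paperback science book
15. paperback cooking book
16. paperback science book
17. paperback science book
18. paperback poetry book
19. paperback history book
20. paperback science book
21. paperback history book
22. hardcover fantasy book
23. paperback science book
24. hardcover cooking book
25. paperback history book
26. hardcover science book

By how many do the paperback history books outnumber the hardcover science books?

1

paperback history books: 3.
hardcover science books: 2.
3 − 2 = 1.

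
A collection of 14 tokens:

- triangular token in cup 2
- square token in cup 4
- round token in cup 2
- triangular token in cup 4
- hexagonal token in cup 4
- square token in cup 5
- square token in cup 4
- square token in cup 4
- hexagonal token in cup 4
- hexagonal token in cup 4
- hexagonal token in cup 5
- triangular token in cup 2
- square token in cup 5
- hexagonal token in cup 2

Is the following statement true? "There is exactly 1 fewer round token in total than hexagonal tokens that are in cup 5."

False

round tokens: 1.
hexagonal tokens in cup 5: 1.
The claim requires 1 − 1 (= 0) to equal 1, which does not hold.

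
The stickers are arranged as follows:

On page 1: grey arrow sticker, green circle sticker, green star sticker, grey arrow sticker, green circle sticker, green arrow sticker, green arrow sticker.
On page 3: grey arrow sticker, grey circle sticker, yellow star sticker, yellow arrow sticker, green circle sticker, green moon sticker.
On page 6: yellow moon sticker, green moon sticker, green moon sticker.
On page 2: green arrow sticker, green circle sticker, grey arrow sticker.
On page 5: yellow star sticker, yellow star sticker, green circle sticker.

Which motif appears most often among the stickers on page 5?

star

Counts by motif (restricted to stickers on page 5): star 2, circle 1.
The maximum is 2, held uniquely by star.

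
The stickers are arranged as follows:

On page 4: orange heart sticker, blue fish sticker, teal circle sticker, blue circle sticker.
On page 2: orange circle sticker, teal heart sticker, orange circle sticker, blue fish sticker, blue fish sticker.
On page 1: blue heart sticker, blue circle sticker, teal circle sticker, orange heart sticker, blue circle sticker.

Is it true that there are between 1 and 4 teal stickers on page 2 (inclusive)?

teal stickers on page 2: 1.
The claim requires 1 ≤ 1 ≤ 4, which holds.

True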